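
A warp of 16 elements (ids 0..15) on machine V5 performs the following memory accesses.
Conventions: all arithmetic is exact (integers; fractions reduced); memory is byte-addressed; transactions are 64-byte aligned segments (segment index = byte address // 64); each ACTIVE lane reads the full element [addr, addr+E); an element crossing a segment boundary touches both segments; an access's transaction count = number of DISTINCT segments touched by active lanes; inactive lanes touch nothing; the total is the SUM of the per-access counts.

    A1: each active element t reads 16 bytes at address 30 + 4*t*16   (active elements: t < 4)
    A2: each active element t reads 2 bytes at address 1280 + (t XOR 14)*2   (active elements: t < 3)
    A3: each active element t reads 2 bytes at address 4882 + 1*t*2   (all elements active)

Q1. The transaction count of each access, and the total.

A1: 4 transactions
A2: 1 transaction
A3: 1 transaction

Answer: 4,1,1; total 6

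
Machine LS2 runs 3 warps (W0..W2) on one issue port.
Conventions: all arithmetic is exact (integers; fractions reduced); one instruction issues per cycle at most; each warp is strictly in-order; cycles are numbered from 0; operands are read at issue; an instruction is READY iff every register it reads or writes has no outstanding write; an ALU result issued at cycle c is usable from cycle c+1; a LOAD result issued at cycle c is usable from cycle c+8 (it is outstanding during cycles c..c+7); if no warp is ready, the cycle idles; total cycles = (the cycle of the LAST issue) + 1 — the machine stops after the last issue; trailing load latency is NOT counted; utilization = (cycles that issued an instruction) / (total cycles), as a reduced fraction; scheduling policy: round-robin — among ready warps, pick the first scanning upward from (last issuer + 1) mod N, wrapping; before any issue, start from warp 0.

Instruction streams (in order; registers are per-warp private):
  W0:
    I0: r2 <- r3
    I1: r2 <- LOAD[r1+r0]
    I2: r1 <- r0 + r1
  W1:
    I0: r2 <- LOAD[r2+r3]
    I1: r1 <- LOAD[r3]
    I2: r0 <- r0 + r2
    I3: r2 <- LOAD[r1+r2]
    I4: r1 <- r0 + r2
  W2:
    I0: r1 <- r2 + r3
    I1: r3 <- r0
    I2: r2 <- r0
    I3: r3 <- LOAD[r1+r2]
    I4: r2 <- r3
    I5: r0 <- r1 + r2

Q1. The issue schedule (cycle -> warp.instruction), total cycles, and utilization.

cycle 0: W0.I0
cycle 1: W1.I0
cycle 2: W2.I0
cycle 3: W0.I1
cycle 4: W1.I1
cycle 5: W2.I1
cycle 6: W0.I2
cycle 7: W2.I2
cycle 8: W2.I3
cycle 9: W1.I2
cycle 10: idle
cycle 11: idle
cycle 12: W1.I3
cycle 13: idle
cycle 14: idle
cycle 15: idle
cycle 16: W2.I4
cycle 17: W2.I5
cycle 18: idle
cycle 19: idle
cycle 20: W1.I4

Answer: 21 cycles, utilization 2/3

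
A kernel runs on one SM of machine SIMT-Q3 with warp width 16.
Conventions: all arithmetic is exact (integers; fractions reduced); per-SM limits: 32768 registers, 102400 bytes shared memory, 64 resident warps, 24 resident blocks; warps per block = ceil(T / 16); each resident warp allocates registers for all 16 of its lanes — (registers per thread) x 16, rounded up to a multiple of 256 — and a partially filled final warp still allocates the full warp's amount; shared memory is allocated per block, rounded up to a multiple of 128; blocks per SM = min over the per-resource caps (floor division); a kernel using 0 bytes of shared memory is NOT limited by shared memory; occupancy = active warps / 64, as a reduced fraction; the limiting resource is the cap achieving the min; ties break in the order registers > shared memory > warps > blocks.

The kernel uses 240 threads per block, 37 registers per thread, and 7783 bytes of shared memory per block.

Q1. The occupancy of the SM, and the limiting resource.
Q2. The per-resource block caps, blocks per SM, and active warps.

Answer: occupancy 15/32, limited by registers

registers: 2 blocks
shared memory: 13 blocks
warps: 4 blocks
blocks: 24 blocks

Answer: 2 blocks, 30 active warps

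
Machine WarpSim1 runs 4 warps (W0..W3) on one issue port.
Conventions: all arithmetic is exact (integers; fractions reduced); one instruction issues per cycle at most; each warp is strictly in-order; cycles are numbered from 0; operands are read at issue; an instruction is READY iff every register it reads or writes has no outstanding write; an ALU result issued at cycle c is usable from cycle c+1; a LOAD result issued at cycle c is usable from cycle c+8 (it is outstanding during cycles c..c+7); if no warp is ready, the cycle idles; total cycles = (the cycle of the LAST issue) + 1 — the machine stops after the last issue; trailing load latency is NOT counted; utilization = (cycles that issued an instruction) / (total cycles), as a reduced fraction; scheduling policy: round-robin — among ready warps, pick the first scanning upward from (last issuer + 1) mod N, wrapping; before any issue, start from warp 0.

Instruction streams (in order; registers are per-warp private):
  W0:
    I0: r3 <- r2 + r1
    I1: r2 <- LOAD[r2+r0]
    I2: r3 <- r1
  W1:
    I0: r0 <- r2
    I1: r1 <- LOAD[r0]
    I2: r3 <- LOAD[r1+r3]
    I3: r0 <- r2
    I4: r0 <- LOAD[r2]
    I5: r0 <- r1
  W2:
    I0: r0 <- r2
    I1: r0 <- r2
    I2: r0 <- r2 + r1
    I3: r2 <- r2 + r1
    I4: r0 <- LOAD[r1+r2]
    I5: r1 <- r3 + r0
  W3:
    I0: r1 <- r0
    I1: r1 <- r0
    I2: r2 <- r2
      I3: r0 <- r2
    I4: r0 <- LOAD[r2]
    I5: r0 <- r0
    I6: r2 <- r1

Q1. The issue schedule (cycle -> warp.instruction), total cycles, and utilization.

cycle 0: W0.I0
cycle 1: W1.I0
cycle 2: W2.I0
cycle 3: W3.I0
cycle 4: W0.I1
cycle 5: W1.I1
cycle 6: W2.I1
cycle 7: W3.I1
cycle 8: W0.I2
cycle 9: W2.I2
cycle 10: W3.I2
cycle 11: W2.I3
cycle 12: W3.I3
cycle 13: W1.I2
cycle 14: W2.I4
cycle 15: W3.I4
cycle 16: W1.I3
cycle 17: W1.I4
cycle 18: idle
cycle 19: idle
cycle 20: idle
cycle 21: idle
cycle 22: W2.I5
cycle 23: W3.I5
cycle 24: W3.I6
cycle 25: W1.I5

Answer: 26 cycles, utilization 11/13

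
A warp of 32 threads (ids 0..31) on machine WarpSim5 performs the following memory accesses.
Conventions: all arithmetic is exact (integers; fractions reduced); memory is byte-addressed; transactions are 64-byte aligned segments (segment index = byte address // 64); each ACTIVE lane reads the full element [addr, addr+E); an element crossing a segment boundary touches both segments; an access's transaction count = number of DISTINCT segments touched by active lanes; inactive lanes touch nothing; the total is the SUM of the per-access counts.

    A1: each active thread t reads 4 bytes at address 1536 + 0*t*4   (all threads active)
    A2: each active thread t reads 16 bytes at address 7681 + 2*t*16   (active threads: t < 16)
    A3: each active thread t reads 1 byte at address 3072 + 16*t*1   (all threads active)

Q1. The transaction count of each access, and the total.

A1: 1 transaction
A2: 8 transactions
A3: 8 transactions

Answer: 1,8,8; total 17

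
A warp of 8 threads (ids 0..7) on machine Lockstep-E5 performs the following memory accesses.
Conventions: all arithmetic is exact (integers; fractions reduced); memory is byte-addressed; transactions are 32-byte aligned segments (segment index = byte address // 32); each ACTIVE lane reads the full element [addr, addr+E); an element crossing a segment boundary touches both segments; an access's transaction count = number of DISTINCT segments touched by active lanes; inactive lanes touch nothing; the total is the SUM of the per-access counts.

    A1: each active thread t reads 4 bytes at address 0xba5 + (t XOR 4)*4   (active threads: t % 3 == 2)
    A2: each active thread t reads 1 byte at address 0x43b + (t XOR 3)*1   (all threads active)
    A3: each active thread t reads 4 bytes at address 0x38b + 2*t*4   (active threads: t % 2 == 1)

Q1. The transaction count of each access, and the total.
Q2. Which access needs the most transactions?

A1: 2 transactions
A2: 2 transactions
A3: 3 transactions

Answer: 2,2,3; total 7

Answer: A3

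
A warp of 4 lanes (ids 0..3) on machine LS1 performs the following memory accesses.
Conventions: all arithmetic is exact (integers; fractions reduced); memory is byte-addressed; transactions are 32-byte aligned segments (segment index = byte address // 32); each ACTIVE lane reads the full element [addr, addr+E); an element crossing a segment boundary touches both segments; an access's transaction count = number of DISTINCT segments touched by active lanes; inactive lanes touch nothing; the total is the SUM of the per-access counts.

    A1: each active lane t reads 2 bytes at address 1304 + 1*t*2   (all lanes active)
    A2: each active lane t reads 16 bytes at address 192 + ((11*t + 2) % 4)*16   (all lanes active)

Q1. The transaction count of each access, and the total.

A1: 1 transaction
A2: 2 transactions

Answer: 1,2; total 3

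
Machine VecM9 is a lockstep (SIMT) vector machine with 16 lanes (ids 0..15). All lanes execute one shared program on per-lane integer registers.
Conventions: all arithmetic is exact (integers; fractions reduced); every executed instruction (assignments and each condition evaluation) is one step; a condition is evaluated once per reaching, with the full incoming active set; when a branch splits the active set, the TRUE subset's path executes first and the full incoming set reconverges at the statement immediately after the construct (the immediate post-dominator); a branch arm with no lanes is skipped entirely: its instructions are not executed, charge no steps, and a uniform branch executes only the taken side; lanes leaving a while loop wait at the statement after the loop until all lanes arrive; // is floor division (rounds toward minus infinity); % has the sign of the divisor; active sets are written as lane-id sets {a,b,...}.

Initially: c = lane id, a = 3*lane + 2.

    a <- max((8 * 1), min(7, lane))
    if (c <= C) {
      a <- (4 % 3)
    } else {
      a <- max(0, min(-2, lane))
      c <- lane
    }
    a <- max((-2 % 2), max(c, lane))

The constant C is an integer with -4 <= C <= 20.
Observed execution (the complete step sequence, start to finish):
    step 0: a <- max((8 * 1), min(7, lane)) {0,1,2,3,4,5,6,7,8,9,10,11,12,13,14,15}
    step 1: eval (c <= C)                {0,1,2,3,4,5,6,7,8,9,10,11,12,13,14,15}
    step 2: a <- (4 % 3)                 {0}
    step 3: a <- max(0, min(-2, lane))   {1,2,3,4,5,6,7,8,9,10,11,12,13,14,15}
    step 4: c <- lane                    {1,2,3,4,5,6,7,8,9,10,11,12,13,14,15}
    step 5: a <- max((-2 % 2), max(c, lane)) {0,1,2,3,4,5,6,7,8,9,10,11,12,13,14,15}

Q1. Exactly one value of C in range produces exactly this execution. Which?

Answer: C = 0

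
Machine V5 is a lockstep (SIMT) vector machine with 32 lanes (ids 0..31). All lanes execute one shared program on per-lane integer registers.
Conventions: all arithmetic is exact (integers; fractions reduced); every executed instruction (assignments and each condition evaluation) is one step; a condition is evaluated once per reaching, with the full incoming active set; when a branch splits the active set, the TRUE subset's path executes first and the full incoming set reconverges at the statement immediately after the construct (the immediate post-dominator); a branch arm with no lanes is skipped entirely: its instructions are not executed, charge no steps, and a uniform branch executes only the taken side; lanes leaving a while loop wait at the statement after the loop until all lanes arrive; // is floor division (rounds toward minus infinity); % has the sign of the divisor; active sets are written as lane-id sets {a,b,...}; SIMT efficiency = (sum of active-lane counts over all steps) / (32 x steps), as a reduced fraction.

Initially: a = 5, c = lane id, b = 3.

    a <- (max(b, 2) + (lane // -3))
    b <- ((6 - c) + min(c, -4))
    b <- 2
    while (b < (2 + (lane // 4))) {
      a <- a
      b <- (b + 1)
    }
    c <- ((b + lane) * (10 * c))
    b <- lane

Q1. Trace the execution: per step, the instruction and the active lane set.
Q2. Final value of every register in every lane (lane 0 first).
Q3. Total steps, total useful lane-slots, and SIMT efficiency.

step 0: a <- (max(b, 2) + (lane // -3)) {0,1,2,3,4,5,6,7,8,9,10,11,12,13,14,15,16,17,18,19,20,21,22,23,24,25,26,27,28,29,30,31}
step 1: b <- ((6 - c) + min(c, -4))  {0,1,2,3,4,5,6,7,8,9,10,11,12,13,14,15,16,17,18,19,20,21,22,23,24,25,26,27,28,29,30,31}
step 2: b <- 2                       {0,1,2,3,4,5,6,7,8,9,10,11,12,13,14,15,16,17,18,19,20,21,22,23,24,25,26,27,28,29,30,31}
step 3: eval (b < (2 + (lane // 4))) {0,1,2,3,4,5,6,7,8,9,10,11,12,13,14,15,16,17,18,19,20,21,22,23,24,25,26,27,28,29,30,31}
step 4: a <- a                       {4,5,6,7,8,9,10,11,12,13,14,15,16,17,18,19,20,21,22,23,24,25,26,27,28,29,30,31}
step 5: b <- (b + 1)                 {4,5,6,7,8,9,10,11,12,13,14,15,16,17,18,19,20,21,22,23,24,25,26,27,28,29,30,31}
step 6: eval (b < (2 + (lane // 4))) {4,5,6,7,8,9,10,11,12,13,14,15,16,17,18,19,20,21,22,23,24,25,26,27,28,29,30,31}
step 7: a <- a                       {8,9,10,11,12,13,14,15,16,17,18,19,20,21,22,23,24,25,26,27,28,29,30,31}
step 8: b <- (b + 1)                 {8,9,10,11,12,13,14,15,16,17,18,19,20,21,22,23,24,25,26,27,28,29,30,31}
step 9: eval (b < (2 + (lane // 4))) {8,9,10,11,12,13,14,15,16,17,18,19,20,21,22,23,24,25,26,27,28,29,30,31}
step 10: a <- a                       {12,13,14,15,16,17,18,19,20,21,22,23,24,25,26,27,28,29,30,31}
step 11: b <- (b + 1)                 {12,13,14,15,16,17,18,19,20,21,22,23,24,25,26,27,28,29,30,31}
step 12: eval (b < (2 + (lane // 4))) {12,13,14,15,16,17,18,19,20,21,22,23,24,25,26,27,28,29,30,31}
step 13: a <- a                       {16,17,18,19,20,21,22,23,24,25,26,27,28,29,30,31}
step 14: b <- (b + 1)                 {16,17,18,19,20,21,22,23,24,25,26,27,28,29,30,31}
step 15: eval (b < (2 + (lane // 4))) {16,17,18,19,20,21,22,23,24,25,26,27,28,29,30,31}
step 16: a <- a                       {20,21,22,23,24,25,26,27,28,29,30,31}
step 17: b <- (b + 1)                 {20,21,22,23,24,25,26,27,28,29,30,31}
step 18: eval (b < (2 + (lane // 4))) {20,21,22,23,24,25,26,27,28,29,30,31}
step 19: a <- a                       {24,25,26,27,28,29,30,31}
step 20: b <- (b + 1)                 {24,25,26,27,28,29,30,31}
step 21: eval (b < (2 + (lane // 4))) {24,25,26,27,28,29,30,31}
step 22: a <- a                       {28,29,30,31}
step 23: b <- (b + 1)                 {28,29,30,31}
step 24: eval (b < (2 + (lane // 4))) {28,29,30,31}
step 25: c <- ((b + lane) * (10 * c)) {0,1,2,3,4,5,6,7,8,9,10,11,12,13,14,15,16,17,18,19,20,21,22,23,24,25,26,27,28,29,30,31}
step 26: b <- lane                    {0,1,2,3,4,5,6,7,8,9,10,11,12,13,14,15,16,17,18,19,20,21,22,23,24,25,26,27,28,29,30,31}

Answer: 27 steps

a: 3,2,2,2,1,1,1,0,0,0,-1,-1,-1,-2,-2,-2,-3,-3,-3,-4,-4,-4,-5,-5,-5,-6,-6,-6,-7,-7,-7,-8
c: 0,30,80,150,280,400,540,700,960,1170,1400,1650,2040,2340,2660,3000,3520,3910,4320,4750,5400,5880,6380,6900,7680,8250,8840,9450,10360,11020,11700,12400
b: 0,1,2,3,4,5,6,7,8,9,10,11,12,13,14,15,16,17,18,19,20,21,22,23,24,25,26,27,28,29,30,31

steps = 27; useful = 528; efficiency = 528/864 = 11/18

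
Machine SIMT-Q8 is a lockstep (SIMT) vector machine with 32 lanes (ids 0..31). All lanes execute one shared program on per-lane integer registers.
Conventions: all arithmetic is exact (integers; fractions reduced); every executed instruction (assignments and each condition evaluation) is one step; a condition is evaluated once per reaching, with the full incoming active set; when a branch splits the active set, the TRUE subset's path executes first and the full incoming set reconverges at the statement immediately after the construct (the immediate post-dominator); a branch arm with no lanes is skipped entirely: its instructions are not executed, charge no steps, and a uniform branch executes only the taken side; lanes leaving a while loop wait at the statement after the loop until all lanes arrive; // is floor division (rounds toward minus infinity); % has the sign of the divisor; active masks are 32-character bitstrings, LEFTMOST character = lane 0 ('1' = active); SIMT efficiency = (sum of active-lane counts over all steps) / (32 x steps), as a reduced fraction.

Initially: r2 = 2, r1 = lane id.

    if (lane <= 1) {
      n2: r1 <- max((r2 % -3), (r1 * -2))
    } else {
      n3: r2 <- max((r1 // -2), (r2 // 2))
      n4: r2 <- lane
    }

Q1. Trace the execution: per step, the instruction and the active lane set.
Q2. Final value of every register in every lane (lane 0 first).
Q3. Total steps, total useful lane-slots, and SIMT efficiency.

step 0: eval (lane <= 1)             11111111111111111111111111111111
step 1: r1 <- max((r2 % -3), (r1 * -2)) 11000000000000000000000000000000
step 2: r2 <- max((r1 // -2), (r2 // 2)) 00111111111111111111111111111111
step 3: r2 <- lane                   00111111111111111111111111111111

Answer: 4 steps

r2: 2,2,2,3,4,5,6,7,8,9,10,11,12,13,14,15,16,17,18,19,20,21,22,23,24,25,26,27,28,29,30,31
r1: 0,-1,2,3,4,5,6,7,8,9,10,11,12,13,14,15,16,17,18,19,20,21,22,23,24,25,26,27,28,29,30,31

steps = 4; useful = 94; efficiency = 94/128 = 47/64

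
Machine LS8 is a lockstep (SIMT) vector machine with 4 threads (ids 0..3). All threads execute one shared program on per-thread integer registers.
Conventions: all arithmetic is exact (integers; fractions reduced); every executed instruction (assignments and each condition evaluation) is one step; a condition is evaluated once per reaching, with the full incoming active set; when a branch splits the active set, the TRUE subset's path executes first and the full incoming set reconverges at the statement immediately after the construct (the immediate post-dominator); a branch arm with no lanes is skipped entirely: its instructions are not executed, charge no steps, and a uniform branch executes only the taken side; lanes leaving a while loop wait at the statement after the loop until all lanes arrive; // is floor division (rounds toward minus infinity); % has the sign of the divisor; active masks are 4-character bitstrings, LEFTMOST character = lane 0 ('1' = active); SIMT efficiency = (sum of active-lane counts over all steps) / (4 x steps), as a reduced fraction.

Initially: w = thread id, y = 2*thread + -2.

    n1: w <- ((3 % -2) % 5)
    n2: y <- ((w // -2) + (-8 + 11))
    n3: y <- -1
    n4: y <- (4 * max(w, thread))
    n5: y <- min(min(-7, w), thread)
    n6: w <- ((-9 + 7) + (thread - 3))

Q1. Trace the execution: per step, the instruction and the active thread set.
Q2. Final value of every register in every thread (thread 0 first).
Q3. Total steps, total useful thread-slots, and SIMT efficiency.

step 0: w <- ((3 % -2) % 5)          1111
step 1: y <- ((w // -2) + (-8 + 11)) 1111
step 2: y <- -1                      1111
step 3: y <- (4 * max(w, thread))    1111
step 4: y <- min(min(-7, w), thread) 1111
step 5: w <- ((-9 + 7) + (thread - 3)) 1111

Answer: 6 steps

w: -5,-4,-3,-2
y: -7,-7,-7,-7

steps = 6; useful = 24; efficiency = 24/24 = 1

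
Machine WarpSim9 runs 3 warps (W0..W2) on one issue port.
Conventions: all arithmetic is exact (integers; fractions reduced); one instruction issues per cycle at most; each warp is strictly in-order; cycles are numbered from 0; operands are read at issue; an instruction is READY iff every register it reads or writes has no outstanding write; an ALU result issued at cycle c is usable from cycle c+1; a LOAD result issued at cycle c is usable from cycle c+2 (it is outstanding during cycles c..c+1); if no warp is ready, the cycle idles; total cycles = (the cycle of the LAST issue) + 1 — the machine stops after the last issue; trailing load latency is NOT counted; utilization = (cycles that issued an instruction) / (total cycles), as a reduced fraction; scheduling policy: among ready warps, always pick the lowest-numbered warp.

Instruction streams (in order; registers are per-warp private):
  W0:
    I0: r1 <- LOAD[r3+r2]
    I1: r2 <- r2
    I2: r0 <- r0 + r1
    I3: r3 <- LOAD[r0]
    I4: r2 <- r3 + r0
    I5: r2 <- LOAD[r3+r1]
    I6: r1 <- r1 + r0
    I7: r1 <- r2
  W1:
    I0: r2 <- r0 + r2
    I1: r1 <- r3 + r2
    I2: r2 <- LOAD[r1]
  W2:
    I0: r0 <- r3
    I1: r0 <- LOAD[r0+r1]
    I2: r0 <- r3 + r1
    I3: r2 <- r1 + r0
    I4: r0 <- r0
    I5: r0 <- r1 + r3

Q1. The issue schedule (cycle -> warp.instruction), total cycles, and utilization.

cycle 0: W0.I0
cycle 1: W0.I1
cycle 2: W0.I2
cycle 3: W0.I3
cycle 4: W1.I0
cycle 5: W0.I4
cycle 6: W0.I5
cycle 7: W0.I6
cycle 8: W0.I7
cycle 9: W1.I1
cycle 10: W1.I2
cycle 11: W2.I0
cycle 12: W2.I1
cycle 13: idle
cycle 14: W2.I2
cycle 15: W2.I3
cycle 16: W2.I4
cycle 17: W2.I5

Answer: 18 cycles, utilization 17/18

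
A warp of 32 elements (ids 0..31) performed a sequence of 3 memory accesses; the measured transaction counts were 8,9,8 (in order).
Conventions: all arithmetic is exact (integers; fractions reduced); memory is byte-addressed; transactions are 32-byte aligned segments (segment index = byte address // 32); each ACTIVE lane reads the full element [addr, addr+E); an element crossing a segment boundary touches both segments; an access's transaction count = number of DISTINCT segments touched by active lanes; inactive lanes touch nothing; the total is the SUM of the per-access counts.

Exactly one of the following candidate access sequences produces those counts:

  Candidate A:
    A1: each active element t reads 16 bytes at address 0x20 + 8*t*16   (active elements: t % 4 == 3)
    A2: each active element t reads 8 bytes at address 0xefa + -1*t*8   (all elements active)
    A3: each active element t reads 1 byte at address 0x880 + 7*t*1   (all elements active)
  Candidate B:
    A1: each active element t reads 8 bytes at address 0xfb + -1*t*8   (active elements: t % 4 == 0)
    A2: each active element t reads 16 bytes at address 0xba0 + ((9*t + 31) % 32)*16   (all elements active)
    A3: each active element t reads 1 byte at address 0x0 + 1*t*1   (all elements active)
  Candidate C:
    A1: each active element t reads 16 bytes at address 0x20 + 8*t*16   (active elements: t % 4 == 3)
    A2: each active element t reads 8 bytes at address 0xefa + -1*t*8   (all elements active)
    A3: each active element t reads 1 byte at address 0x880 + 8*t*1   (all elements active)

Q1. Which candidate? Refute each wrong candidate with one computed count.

A: A3 gives 7 transactions, not 8
B: A1 gives 9 transactions, not 8
C: all counts match (8,9,8)

Answer: C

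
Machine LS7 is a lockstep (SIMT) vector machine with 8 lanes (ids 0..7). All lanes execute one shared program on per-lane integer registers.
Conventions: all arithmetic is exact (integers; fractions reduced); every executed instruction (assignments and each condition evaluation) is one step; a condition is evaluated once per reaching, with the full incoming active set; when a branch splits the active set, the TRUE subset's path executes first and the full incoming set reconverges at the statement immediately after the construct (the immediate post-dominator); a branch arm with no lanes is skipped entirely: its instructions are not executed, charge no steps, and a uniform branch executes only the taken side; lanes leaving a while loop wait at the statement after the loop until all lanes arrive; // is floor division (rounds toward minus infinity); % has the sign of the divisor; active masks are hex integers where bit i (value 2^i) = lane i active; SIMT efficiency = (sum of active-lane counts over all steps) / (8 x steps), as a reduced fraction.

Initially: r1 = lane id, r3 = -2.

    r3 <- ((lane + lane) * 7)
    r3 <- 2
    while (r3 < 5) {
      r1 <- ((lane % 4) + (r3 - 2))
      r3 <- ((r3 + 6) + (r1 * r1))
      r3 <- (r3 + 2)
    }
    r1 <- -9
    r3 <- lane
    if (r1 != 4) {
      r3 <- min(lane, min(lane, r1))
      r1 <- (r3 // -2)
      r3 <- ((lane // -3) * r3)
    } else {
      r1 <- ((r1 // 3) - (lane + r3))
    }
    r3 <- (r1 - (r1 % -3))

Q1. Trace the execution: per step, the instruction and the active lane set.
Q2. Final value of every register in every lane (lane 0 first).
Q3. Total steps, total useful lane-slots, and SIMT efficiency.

step 0: r3 <- ((lane + lane) * 7)    0xff
step 1: r3 <- 2                      0xff
step 2: eval (r3 < 5)                0xff
step 3: r1 <- ((lane % 4) + (r3 - 2)) 0xff
step 4: r3 <- ((r3 + 6) + (r1 * r1)) 0xff
step 5: r3 <- (r3 + 2)               0xff
step 6: eval (r3 < 5)                0xff
step 7: r1 <- -9                     0xff
step 8: r3 <- lane                   0xff
step 9: eval (r1 != 4)               0xff
step 10: r3 <- min(lane, min(lane, r1)) 0xff
step 11: r1 <- (r3 // -2)             0xff
step 12: r3 <- ((lane // -3) * r3)    0xff
step 13: r3 <- (r1 - (r1 % -3))       0xff

Answer: 14 steps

r1: 4,4,4,4,4,4,4,4
r3: 6,6,6,6,6,6,6,6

steps = 14; useful = 112; efficiency = 112/112 = 1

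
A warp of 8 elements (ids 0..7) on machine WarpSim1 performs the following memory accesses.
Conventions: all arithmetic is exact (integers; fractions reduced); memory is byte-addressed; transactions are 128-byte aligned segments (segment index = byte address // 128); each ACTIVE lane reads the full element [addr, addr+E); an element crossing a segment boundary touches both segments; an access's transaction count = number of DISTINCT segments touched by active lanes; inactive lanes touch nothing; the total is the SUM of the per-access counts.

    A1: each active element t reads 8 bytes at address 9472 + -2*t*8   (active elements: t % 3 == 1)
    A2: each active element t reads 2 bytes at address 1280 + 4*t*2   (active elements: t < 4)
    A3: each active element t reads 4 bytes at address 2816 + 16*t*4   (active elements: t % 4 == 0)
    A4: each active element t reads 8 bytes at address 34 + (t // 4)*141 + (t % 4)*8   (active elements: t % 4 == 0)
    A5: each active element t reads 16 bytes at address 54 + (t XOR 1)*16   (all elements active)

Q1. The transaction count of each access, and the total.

A1: 1 transaction
A2: 1 transaction
A3: 2 transactions
A4: 2 transactions
A5: 2 transactions

Answer: 1,1,2,2,2; total 8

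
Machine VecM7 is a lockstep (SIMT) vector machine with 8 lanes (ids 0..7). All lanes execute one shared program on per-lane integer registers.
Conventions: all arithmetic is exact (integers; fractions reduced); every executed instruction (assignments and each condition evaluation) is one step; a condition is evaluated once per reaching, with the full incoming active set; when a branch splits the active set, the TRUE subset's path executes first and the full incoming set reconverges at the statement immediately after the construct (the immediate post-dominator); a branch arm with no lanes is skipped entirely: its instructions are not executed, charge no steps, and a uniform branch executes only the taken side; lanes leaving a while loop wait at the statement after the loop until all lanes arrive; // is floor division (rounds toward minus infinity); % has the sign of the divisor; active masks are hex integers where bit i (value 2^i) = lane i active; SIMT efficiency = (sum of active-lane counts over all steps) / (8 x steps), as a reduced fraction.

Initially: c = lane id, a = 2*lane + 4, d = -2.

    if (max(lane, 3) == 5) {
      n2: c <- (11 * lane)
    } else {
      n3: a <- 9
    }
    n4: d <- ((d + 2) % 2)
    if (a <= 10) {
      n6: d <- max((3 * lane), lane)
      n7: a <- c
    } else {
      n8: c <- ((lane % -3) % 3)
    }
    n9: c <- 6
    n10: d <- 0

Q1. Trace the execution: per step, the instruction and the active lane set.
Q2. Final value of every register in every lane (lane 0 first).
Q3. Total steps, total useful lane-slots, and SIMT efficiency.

step 0: eval (max(lane, 3) == 5)     0xff
step 1: c <- (11 * lane)             0x20
step 2: a <- 9                       0xdf
step 3: d <- ((d + 2) % 2)           0xff
step 4: eval (a <= 10)               0xff
step 5: d <- max((3 * lane), lane)   0xdf
step 6: a <- c                       0xdf
step 7: c <- ((lane % -3) % 3)       0x20
step 8: c <- 6                       0xff
step 9: d <- 0                       0xff

Answer: 10 steps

c: 6,6,6,6,6,6,6,6
a: 0,1,2,3,4,14,6,7
d: 0,0,0,0,0,0,0,0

steps = 10; useful = 63; efficiency = 63/80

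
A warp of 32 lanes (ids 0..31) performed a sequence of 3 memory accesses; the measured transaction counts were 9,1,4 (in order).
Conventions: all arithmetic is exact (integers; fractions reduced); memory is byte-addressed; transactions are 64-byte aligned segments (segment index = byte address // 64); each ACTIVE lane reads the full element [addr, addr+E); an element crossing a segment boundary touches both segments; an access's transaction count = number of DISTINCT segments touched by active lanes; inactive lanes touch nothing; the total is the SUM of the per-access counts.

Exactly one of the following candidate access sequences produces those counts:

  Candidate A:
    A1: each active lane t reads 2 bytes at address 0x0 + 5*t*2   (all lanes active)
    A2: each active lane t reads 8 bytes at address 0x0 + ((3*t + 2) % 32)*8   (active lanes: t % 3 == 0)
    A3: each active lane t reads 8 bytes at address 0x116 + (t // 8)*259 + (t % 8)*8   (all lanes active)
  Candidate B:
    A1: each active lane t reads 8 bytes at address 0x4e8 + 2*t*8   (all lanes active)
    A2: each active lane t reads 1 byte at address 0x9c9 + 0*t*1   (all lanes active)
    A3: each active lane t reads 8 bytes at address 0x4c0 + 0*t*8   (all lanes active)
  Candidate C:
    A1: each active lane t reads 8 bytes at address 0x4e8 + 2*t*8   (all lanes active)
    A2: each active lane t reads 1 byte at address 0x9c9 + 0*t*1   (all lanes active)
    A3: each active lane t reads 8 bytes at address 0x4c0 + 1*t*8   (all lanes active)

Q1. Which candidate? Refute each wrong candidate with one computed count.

A: A1 gives 5 transactions, not 9
B: A3 gives 1 transaction, not 4
C: all counts match (9,1,4)

Answer: C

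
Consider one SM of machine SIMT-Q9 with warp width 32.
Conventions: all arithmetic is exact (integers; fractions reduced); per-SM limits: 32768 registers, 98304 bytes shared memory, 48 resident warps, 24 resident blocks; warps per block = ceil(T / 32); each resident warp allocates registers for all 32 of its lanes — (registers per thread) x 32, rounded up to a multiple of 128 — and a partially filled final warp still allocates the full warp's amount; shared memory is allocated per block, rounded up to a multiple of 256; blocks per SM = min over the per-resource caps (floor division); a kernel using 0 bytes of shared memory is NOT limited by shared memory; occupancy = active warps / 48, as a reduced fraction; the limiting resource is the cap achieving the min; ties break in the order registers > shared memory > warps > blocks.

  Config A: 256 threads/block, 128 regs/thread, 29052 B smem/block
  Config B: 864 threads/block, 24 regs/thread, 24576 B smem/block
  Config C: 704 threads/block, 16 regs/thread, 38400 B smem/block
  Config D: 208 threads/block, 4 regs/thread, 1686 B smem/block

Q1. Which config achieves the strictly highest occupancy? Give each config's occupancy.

occupancies: A 1/6, B 9/16, C 11/12, D 7/8

Answer: C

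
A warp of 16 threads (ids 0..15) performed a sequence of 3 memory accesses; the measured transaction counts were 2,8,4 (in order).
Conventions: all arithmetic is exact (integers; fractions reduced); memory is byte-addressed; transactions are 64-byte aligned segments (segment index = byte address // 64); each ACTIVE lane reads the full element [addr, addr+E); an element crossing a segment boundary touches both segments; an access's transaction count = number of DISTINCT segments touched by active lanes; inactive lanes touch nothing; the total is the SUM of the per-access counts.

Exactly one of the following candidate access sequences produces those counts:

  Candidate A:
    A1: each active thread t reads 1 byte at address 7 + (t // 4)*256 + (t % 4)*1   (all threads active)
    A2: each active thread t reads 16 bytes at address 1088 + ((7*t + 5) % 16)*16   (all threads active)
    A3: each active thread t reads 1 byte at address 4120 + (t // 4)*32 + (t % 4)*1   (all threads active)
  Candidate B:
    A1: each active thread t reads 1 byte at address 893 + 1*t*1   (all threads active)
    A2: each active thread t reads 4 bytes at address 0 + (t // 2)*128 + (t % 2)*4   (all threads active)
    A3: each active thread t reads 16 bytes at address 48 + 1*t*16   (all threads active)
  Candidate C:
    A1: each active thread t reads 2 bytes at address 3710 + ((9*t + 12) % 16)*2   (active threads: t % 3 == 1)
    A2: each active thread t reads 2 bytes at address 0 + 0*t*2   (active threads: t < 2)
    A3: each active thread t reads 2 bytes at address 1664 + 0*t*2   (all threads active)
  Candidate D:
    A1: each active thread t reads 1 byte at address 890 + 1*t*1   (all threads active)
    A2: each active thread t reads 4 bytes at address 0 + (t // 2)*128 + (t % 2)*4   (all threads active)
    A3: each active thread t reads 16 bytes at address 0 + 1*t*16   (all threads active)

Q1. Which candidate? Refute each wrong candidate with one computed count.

A: A1 gives 4 transactions, not 2
B: A3 gives 5 transactions, not 4
C: A2 gives 1 transaction, not 8
D: all counts match (2,8,4)

Answer: D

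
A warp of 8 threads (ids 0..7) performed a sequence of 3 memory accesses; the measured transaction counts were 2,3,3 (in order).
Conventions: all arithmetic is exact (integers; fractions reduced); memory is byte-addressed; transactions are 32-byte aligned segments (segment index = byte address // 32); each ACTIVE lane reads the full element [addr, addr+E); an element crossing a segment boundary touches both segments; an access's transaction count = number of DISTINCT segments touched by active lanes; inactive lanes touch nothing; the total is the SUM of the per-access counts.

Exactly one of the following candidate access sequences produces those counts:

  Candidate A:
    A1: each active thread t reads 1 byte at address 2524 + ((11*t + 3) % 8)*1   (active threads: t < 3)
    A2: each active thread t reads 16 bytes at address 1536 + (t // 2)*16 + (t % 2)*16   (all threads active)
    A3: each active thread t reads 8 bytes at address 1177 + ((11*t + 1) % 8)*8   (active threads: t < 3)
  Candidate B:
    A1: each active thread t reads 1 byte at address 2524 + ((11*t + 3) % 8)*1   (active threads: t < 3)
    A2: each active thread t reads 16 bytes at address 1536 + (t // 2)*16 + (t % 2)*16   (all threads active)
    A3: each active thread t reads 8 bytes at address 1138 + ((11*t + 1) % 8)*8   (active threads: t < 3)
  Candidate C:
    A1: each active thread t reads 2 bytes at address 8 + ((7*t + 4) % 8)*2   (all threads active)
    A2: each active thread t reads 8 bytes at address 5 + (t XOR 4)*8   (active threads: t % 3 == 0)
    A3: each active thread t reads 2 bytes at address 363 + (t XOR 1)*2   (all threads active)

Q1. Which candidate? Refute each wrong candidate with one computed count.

A: A3 gives 2 transactions, not 3
C: A1 gives 1 transaction, not 2
B: all counts match (2,3,3)

Answer: B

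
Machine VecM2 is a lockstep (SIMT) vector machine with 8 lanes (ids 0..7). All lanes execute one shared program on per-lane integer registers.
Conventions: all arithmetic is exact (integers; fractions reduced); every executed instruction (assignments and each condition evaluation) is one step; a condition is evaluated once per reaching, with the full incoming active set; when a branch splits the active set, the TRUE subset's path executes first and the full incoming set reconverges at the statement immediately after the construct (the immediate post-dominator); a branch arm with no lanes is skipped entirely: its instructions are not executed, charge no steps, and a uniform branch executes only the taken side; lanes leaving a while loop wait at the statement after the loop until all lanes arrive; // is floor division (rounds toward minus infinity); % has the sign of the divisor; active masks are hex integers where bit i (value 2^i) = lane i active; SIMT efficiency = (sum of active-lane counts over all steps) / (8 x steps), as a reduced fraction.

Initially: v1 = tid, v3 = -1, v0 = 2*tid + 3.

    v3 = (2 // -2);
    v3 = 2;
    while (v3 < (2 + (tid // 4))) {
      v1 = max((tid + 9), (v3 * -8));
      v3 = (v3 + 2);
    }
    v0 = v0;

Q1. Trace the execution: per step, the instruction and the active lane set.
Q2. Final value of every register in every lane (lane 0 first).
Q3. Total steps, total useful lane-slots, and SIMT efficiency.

step 0: v3 <- (2 // -2)              0xff
step 1: v3 <- 2                      0xff
step 2: eval (v3 < (2 + (tid // 4))) 0xff
step 3: v1 <- max((tid + 9), (v3 * -8)) 0xf0
step 4: v3 <- (v3 + 2)               0xf0
step 5: eval (v3 < (2 + (tid // 4))) 0xf0
step 6: v0 <- v0                     0xff

Answer: 7 steps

v1: 0,1,2,3,13,14,15,16
v3: 2,2,2,2,4,4,4,4
v0: 3,5,7,9,11,13,15,17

steps = 7; useful = 44; efficiency = 44/56 = 11/14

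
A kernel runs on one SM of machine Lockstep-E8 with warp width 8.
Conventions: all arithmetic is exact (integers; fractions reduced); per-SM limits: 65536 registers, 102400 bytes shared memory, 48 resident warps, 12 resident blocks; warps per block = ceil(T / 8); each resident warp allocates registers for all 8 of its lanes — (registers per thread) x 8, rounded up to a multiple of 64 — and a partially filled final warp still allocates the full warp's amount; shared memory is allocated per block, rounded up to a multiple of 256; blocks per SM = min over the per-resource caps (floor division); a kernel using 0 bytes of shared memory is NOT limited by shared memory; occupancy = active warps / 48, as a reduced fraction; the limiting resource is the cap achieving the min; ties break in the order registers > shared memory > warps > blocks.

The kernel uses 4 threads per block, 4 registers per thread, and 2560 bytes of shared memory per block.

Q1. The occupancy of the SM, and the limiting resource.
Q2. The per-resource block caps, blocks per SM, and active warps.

Answer: occupancy 1/4, limited by blocks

registers: 1024 blocks
shared memory: 40 blocks
warps: 48 blocks
blocks: 12 blocks

Answer: 12 blocks, 12 active warps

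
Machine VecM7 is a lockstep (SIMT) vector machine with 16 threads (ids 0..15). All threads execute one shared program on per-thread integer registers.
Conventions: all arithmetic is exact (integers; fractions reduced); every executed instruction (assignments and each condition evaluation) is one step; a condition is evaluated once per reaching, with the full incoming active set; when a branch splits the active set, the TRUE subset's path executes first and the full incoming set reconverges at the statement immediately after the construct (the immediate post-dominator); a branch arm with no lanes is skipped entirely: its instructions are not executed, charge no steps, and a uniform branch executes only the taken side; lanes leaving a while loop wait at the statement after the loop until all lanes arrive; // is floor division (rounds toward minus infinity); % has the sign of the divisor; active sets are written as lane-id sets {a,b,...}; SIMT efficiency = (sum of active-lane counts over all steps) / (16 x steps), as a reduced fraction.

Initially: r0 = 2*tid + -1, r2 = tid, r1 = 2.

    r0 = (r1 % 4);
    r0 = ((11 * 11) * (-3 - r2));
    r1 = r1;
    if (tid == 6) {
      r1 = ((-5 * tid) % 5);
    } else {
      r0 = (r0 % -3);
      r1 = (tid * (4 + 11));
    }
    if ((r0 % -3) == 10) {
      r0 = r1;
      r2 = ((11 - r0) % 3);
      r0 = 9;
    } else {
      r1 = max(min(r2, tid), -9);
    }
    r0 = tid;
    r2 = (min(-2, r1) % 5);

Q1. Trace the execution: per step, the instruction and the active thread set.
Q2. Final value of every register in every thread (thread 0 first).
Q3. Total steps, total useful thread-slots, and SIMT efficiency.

step 0: r0 <- (r1 % 4)               {0,1,2,3,4,5,6,7,8,9,10,11,12,13,14,15}
step 1: r0 <- ((11 * 11) * (-3 - r2)) {0,1,2,3,4,5,6,7,8,9,10,11,12,13,14,15}
step 2: r1 <- r1                     {0,1,2,3,4,5,6,7,8,9,10,11,12,13,14,15}
step 3: eval (tid == 6)              {0,1,2,3,4,5,6,7,8,9,10,11,12,13,14,15}
step 4: r1 <- ((-5 * tid) % 5)       {6}
step 5: r0 <- (r0 % -3)              {0,1,2,3,4,5,7,8,9,10,11,12,13,14,15}
step 6: r1 <- (tid * (4 + 11))       {0,1,2,3,4,5,7,8,9,10,11,12,13,14,15}
step 7: eval ((r0 % -3) == 10)       {0,1,2,3,4,5,6,7,8,9,10,11,12,13,14,15}
step 8: r1 <- max(min(r2, tid), -9)  {0,1,2,3,4,5,6,7,8,9,10,11,12,13,14,15}
step 9: r0 <- tid                    {0,1,2,3,4,5,6,7,8,9,10,11,12,13,14,15}
step 10: r2 <- (min(-2, r1) % 5)      {0,1,2,3,4,5,6,7,8,9,10,11,12,13,14,15}

Answer: 11 steps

r0: 0,1,2,3,4,5,6,7,8,9,10,11,12,13,14,15
r2: 3,3,3,3,3,3,3,3,3,3,3,3,3,3,3,3
r1: 0,1,2,3,4,5,6,7,8,9,10,11,12,13,14,15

steps = 11; useful = 159; efficiency = 159/176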